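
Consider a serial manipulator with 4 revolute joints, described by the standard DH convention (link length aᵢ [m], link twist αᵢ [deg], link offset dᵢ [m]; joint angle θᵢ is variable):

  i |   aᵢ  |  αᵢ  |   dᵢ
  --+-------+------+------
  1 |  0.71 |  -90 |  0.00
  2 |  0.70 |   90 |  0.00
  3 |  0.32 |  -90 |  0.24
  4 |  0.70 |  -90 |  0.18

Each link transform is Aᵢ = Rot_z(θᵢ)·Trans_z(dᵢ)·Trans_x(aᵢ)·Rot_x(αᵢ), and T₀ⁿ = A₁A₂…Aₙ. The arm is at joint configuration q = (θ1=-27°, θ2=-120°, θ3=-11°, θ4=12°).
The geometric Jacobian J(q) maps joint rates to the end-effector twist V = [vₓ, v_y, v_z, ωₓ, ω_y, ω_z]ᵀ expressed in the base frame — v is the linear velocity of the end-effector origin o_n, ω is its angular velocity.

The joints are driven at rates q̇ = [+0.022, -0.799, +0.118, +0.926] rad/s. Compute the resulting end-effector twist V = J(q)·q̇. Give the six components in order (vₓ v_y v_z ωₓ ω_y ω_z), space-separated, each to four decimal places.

-0.4155 0.3700 -0.5488 -0.1198 0.1845 0.1160

o_n = [-0.2136, 0.0920, 1.4428]
J₁: ẑ×o_n = [-0.0920, -0.2136, 0.0000], ω = ẑ
J2: z=[0.4540, 0.8910, 0.0000] o=[0.6326, -0.3223, 0.0000] → [1.2856, -0.6550, 0.9421, 0.4540, 0.8910, 0.0000]
J3: z=[-0.7716, 0.3932, -0.5000] o=[0.3208, -0.1634, 0.6062] → [0.4566, 0.9128, 0.0130, -0.7716, 0.3932, -0.5000]
J4: z=[0.3606, 0.9179, 0.1652] o=[-0.0321, -0.0522, 0.7583] → [0.6046, -0.2769, 0.2186, 0.3606, 0.9179, 0.1652]
V = J·q̇ = [-0.4155, 0.3700, -0.5488, -0.1198, 0.1845, 0.1160]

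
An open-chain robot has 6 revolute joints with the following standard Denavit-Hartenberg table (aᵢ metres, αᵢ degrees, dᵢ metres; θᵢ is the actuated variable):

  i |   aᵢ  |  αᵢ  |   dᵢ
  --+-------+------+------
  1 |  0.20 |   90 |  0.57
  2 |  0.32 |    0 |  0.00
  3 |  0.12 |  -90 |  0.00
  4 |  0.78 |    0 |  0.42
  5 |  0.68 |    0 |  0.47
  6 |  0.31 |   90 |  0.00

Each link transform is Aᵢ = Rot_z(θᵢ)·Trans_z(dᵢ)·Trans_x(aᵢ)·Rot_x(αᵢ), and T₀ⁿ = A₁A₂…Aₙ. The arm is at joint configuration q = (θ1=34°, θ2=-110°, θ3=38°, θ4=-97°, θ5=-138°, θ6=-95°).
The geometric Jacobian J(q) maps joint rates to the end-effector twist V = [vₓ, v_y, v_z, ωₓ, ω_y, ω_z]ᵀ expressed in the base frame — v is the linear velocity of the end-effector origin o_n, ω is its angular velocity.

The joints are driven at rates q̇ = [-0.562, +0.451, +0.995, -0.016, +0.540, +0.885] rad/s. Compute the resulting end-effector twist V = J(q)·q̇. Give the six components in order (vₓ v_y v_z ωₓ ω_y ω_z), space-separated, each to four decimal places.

-0.3033 -0.6079 1.6285 1.9195 -0.4494 -0.1266

o_n = [0.7868, 0.4557, 0.6362]
J₁: ẑ×o_n = [-0.4557, 0.7868, 0.0000], ω = ẑ
J2: z=[0.5592, -0.8290, 0.0000] o=[0.1658, 0.1118, 0.5700] → [-0.0549, -0.0370, 0.7071, 0.5592, -0.8290, 0.0000]
J3: z=[0.5592, -0.8290, 0.0000] o=[0.0751, 0.0506, 0.2693] → [-0.3042, -0.2052, 0.8166, 0.5592, -0.8290, 0.0000]
J4: z=[0.7885, 0.5318, 0.3090] o=[0.1058, 0.0714, 0.1552] → [0.1371, -0.1688, -0.0591, 0.7885, 0.5318, 0.3090]
J5: z=[0.7885, 0.5318, 0.3090] o=[0.8455, -0.3635, 0.3754] → [-0.1144, -0.2238, 0.6772, 0.7885, 0.5318, 0.3090]
J6: z=[0.7885, 0.5318, 0.3090] o=[0.8047, 0.2808, 0.8915] → [-0.1898, 0.1958, 0.1474, 0.7885, 0.5318, 0.3090]
V = J·q̇ = [-0.3033, -0.6079, 1.6285, 1.9195, -0.4494, -0.1266]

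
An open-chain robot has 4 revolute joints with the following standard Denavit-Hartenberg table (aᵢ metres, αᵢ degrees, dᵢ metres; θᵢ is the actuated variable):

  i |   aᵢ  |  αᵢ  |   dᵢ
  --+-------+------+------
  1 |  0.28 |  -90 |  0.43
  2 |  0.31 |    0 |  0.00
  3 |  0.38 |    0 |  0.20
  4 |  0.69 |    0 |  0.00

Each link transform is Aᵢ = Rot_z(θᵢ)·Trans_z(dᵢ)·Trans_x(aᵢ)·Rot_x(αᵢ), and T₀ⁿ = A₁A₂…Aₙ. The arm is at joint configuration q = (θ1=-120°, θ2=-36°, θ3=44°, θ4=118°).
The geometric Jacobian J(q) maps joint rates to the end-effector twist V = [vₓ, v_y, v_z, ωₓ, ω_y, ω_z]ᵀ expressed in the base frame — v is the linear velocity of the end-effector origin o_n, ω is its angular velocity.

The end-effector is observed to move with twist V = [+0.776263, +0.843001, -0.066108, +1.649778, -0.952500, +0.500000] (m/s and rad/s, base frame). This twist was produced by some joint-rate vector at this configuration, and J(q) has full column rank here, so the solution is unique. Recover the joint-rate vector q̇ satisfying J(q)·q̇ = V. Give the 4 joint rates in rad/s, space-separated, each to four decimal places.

0.5000 0.7500 0.9790 0.1760

o_n = [-0.0776, -0.5343, 0.0011]
J₁: ẑ×o_n = [0.5343, -0.0776, 0.0000], ω = ẑ
J2: z=[0.8660, -0.5000, 0.0000] o=[-0.1400, -0.2425, 0.4300] → [0.2144, 0.3714, -0.2215, 0.8660, -0.5000, 0.0000]
J3: z=[0.8660, -0.5000, 0.0000] o=[-0.2654, -0.4597, 0.6122] → [0.3056, 0.5292, 0.0293, 0.8660, -0.5000, 0.0000]
J4: z=[0.8660, -0.5000, 0.0000] o=[-0.2803, -0.8856, 0.5593] → [0.2791, 0.4834, 0.4056, 0.8660, -0.5000, 0.0000]
q̇ = J⁺·V = [0.5000, 0.7500, 0.9790, 0.1760]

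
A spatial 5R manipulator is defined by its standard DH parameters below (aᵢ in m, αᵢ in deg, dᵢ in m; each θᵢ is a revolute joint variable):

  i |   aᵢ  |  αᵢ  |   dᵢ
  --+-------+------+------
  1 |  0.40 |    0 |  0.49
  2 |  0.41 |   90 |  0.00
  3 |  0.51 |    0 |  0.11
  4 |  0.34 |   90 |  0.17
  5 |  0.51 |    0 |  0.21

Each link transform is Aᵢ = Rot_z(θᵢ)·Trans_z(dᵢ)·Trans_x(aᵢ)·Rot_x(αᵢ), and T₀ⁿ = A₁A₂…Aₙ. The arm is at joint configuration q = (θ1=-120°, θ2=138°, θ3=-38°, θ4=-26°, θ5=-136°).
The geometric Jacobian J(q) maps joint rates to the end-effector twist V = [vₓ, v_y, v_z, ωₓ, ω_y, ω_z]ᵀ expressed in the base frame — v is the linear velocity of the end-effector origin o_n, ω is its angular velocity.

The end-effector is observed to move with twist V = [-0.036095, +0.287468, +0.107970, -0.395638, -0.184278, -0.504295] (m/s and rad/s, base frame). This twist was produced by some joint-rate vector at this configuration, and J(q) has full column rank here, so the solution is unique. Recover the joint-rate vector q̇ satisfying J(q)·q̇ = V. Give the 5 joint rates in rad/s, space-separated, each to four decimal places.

-0.9650 0.6720 0.6770 -0.6240 0.4820

o_n = [0.3585, -0.0868, 0.1081]
J₁: ẑ×o_n = [0.0868, 0.3585, -0.0000], ω = ẑ
J2: z=[0.0000, 0.0000, 1.0000] o=[-0.2000, -0.3464, 0.4900] → [-0.2596, 0.5585, 0.0000, 0.0000, 0.0000, 1.0000]
J3: z=[0.3090, -0.9511, 0.0000] o=[0.1899, -0.2197, 0.4900] → [0.3632, 0.1180, 0.2014, 0.3090, -0.9511, 0.0000]
J4: z=[0.3090, -0.9511, 0.0000] o=[0.6061, -0.2001, 0.1760] → [0.0646, 0.0210, -0.2005, 0.3090, -0.9511, 0.0000]
J5: z=[-0.8548, -0.2777, -0.4384] o=[0.8004, -0.3158, -0.1296] → [0.0343, 0.3969, -0.3184, -0.8548, -0.2777, -0.4384]
q̇ = J⁺·V = [-0.9650, 0.6720, 0.6770, -0.6240, 0.4820]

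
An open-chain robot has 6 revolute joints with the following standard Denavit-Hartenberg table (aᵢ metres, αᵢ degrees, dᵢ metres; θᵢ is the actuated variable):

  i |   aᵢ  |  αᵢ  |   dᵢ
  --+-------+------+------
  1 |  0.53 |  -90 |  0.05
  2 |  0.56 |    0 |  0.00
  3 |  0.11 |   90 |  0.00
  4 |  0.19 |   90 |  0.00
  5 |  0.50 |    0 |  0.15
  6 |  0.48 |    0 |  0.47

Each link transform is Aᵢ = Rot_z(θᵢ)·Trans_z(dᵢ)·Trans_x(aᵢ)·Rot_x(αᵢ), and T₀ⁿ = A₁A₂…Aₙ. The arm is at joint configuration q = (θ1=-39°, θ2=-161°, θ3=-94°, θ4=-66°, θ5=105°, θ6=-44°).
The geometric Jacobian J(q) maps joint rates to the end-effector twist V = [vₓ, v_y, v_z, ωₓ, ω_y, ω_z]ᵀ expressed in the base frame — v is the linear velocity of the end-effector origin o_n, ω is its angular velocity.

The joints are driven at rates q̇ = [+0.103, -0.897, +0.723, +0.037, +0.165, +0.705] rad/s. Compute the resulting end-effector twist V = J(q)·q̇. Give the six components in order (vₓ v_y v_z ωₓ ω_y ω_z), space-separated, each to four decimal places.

0.3782 0.3227 -0.1987 -0.1446 -0.5622 0.8611

o_n = [0.4186, -1.0082, 0.3243]
J₁: ẑ×o_n = [1.0082, 0.4186, -0.0000], ω = ẑ
J2: z=[0.6293, 0.7771, 0.0000] o=[0.4119, -0.3335, 0.0500] → [0.2132, -0.1726, -0.4298, 0.6293, 0.7771, 0.0000]
J3: z=[0.6293, 0.7771, 0.0000] o=[0.0004, -0.0003, 0.2323] → [0.0715, -0.0579, -0.9593, 0.6293, 0.7771, 0.0000]
J4: z=[0.7507, -0.6079, -0.2588] o=[-0.0217, 0.0176, 0.1261] → [-0.3860, -0.2627, -0.5024, 0.7507, -0.6079, -0.2588]
J5: z=[-0.0722, -0.4649, 0.8824] o=[-0.1465, -0.1047, 0.0514] → [0.6704, 0.5183, 0.3279, -0.0722, -0.4649, 0.8824]
J6: z=[-0.0722, -0.4649, 0.8824] o=[0.2902, -0.3847, 0.1096] → [0.4504, 0.1288, 0.1047, -0.0722, -0.4649, 0.8824]
V = J·q̇ = [0.3782, 0.3227, -0.1987, -0.1446, -0.5622, 0.8611]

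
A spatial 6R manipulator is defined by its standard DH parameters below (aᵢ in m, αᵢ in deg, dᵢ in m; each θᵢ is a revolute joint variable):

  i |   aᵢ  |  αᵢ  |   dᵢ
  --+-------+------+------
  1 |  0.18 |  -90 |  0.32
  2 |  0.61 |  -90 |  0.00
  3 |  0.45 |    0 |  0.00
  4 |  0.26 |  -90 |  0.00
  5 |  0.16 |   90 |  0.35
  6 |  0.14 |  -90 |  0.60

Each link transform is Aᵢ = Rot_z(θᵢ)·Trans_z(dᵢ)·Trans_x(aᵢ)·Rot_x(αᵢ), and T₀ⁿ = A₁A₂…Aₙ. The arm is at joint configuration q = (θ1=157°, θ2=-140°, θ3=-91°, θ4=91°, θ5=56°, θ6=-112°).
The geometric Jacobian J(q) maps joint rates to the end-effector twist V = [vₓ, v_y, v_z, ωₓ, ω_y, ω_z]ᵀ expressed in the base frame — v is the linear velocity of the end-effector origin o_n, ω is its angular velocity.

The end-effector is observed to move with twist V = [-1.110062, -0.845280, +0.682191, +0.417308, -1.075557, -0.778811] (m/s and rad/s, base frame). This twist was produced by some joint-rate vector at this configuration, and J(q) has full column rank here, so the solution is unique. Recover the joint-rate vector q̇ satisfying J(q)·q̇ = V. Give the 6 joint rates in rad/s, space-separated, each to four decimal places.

-0.4470 0.5710 -0.1640 -0.8790 -0.2560 0.4860

o_n = [0.5999, -0.5042, 1.4213]
J₁: ẑ×o_n = [0.5042, 0.5999, -0.0000], ω = ẑ
J2: z=[-0.3907, -0.9205, 0.0000] o=[-0.1657, 0.0703, 0.3200] → [-1.0137, 0.4303, 0.9292, -0.3907, -0.9205, 0.0000]
J3: z=[-0.5917, 0.2512, 0.7660] o=[0.2644, -0.1123, 0.7121] → [0.4784, 0.6766, 0.1477, -0.5917, 0.2512, 0.7660]
J4: z=[-0.5917, 0.2512, 0.7660] o=[0.0831, -0.5241, 0.7071] → [0.1642, 0.8185, -0.1415, -0.5917, 0.2512, 0.7660]
J5: z=[0.3907, 0.9205, 0.0000] o=[0.2664, -0.6019, 0.8742] → [0.5036, -0.2138, -0.2688, 0.3907, 0.9205, 0.0000]
J6: z=[0.2537, -0.1077, 0.9613] o=[0.5448, -0.3398, 0.8301] → [0.0944, -0.0970, -0.0358, 0.2537, -0.1077, 0.9613]
q̇ = J⁺·V = [-0.4470, 0.5710, -0.1640, -0.8790, -0.2560, 0.4860]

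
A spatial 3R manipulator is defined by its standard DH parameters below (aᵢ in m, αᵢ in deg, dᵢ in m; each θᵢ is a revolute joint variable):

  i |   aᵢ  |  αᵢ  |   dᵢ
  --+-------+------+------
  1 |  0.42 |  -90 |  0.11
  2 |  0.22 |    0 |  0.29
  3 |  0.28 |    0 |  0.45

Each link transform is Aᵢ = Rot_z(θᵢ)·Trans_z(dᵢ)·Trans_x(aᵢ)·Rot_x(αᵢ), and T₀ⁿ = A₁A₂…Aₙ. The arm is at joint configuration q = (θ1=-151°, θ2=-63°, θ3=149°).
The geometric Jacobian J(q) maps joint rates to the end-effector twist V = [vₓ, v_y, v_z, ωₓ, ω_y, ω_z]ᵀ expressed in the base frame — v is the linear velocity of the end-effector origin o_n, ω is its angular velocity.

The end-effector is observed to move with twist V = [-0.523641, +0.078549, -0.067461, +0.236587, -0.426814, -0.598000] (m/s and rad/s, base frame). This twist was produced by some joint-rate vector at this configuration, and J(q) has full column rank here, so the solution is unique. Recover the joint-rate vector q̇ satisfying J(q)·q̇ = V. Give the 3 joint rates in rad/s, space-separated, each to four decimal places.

-0.5980 0.5800 -0.0920

o_n = [-0.1130, -0.9087, 0.0267]
J₁: ẑ×o_n = [0.9087, -0.1130, 0.0000], ω = ẑ
J2: z=[0.4848, -0.8746, 0.0000] o=[-0.3673, -0.2036, 0.1100] → [0.0729, 0.0404, -0.1194, 0.4848, -0.8746, 0.0000]
J3: z=[0.4848, -0.8746, 0.0000] o=[-0.3141, -0.5057, 0.3060] → [0.2443, 0.1354, -0.0195, 0.4848, -0.8746, 0.0000]
q̇ = J⁺·V = [-0.5980, 0.5800, -0.0920]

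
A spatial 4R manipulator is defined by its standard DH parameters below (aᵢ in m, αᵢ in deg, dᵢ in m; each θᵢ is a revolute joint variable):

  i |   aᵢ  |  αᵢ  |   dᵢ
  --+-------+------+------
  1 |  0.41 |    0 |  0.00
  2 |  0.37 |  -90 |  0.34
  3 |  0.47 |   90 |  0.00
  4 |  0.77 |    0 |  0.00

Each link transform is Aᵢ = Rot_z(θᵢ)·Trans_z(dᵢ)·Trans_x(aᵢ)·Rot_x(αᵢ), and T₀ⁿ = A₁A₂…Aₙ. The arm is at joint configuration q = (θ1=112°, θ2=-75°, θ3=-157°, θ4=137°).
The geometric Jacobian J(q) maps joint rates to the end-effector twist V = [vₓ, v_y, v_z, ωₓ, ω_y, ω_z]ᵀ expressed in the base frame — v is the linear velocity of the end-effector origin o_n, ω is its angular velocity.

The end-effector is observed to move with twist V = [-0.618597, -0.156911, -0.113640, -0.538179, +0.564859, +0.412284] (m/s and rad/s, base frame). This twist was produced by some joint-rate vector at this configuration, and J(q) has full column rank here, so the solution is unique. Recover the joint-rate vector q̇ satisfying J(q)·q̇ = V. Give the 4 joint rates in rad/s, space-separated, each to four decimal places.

0.8680 -0.2440 0.7750 0.2300

o_n = [-0.1057, 1.0738, 0.3036]
J₁: ẑ×o_n = [-1.0738, -0.1057, 0.0000], ω = ẑ
J2: z=[0.0000, 0.0000, 1.0000] o=[-0.1536, 0.3801, 0.0000] → [-0.6937, 0.0479, 0.0000, 0.0000, 0.0000, 1.0000]
J3: z=[-0.6018, 0.7986, 0.0000] o=[0.1419, 0.6028, 0.3400] → [-0.0291, -0.0219, -0.0857, -0.6018, 0.7986, 0.0000]
J4: z=[-0.3121, -0.2351, -0.9205] o=[-0.2036, 0.3424, 0.5236] → [0.7250, -0.1588, -0.2052, -0.3121, -0.2351, -0.9205]
q̇ = J⁺·V = [0.8680, -0.2440, 0.7750, 0.2300]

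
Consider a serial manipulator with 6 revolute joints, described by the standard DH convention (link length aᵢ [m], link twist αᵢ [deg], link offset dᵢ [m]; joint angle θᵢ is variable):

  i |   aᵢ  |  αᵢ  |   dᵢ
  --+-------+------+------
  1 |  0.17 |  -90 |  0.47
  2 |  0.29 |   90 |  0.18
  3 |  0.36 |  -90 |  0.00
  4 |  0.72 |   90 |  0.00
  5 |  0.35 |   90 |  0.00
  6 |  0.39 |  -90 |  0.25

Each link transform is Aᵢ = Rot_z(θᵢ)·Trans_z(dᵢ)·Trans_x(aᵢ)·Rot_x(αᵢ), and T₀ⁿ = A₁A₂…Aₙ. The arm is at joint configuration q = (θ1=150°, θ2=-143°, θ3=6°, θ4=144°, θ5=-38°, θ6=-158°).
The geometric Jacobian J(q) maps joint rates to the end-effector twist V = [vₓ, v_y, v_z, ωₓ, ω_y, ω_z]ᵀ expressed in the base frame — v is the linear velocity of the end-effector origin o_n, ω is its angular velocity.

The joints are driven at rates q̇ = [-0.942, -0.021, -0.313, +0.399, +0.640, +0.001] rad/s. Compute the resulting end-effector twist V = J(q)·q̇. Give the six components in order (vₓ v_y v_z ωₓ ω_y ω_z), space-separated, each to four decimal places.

0.0646 0.2535 -0.2551 -0.4097 -0.2420 -0.0784

o_n = [-0.1497, 0.1179, 0.7179]
J₁: ẑ×o_n = [-0.1179, -0.1497, 0.0000], ω = ẑ
J2: z=[-0.5000, -0.8660, 0.0000] o=[-0.1472, 0.0850, 0.4700] → [-0.2147, 0.1240, -0.0186, -0.5000, -0.8660, 0.0000]
J3: z=[0.5212, -0.3009, -0.7986] o=[-0.0366, -0.1867, 0.6445] → [0.2212, 0.0520, 0.1247, 0.5212, -0.3009, -0.7986]
J4: z=[-0.5696, -0.8195, -0.0629] o=[0.1922, -0.3622, 0.8600] → [0.1466, -0.0594, -0.5536, -0.5696, -0.8195, -0.0629]
J5: z=[-0.0481, -0.0432, 0.9979] o=[-0.3986, 0.0492, 0.8493] → [-0.0629, 0.2421, 0.0075, -0.0481, -0.0432, 0.9979]
J6: z=[0.9540, 0.2940, 0.0587] o=[-0.5022, 0.3833, 0.8588] → [-0.0259, 0.1551, -0.3569, 0.9540, 0.2940, 0.0587]
V = J·q̇ = [0.0646, 0.2535, -0.2551, -0.4097, -0.2420, -0.0784]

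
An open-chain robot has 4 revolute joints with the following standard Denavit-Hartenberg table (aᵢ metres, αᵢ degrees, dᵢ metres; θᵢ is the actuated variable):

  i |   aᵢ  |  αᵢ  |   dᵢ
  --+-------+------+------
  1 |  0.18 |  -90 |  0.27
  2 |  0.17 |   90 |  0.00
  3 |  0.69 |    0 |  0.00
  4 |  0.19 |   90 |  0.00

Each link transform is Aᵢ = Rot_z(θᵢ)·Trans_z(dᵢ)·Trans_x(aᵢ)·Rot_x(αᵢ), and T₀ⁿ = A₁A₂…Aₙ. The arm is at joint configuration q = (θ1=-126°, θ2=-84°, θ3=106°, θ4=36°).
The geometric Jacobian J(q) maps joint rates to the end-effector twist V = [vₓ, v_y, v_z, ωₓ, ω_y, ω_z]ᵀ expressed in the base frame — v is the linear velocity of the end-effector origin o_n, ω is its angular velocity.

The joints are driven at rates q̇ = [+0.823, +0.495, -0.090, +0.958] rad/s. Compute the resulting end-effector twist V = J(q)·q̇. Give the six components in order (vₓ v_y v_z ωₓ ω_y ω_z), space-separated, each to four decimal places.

0.4459 0.5786 -0.0328 0.9079 0.4074 0.9137

o_n = [0.5359, -0.5899, 0.1010]
J₁: ẑ×o_n = [0.5899, 0.5359, -0.0000], ω = ẑ
J2: z=[0.8090, -0.5878, 0.0000] o=[-0.1058, -0.1456, 0.2700] → [0.0993, 0.1367, 0.0178, 0.8090, -0.5878, 0.0000]
J3: z=[0.5846, 0.8046, 0.1045] o=[-0.1162, -0.1600, 0.4391] → [-0.2271, 0.2658, -0.7760, 0.5846, 0.8046, 0.1045]
J4: z=[0.5846, 0.8046, 0.1045] o=[0.4320, -0.5338, 0.2499] → [-0.1139, 0.0979, -0.1163, 0.5846, 0.8046, 0.1045]
V = J·q̇ = [0.4459, 0.5786, -0.0328, 0.9079, 0.4074, 0.9137]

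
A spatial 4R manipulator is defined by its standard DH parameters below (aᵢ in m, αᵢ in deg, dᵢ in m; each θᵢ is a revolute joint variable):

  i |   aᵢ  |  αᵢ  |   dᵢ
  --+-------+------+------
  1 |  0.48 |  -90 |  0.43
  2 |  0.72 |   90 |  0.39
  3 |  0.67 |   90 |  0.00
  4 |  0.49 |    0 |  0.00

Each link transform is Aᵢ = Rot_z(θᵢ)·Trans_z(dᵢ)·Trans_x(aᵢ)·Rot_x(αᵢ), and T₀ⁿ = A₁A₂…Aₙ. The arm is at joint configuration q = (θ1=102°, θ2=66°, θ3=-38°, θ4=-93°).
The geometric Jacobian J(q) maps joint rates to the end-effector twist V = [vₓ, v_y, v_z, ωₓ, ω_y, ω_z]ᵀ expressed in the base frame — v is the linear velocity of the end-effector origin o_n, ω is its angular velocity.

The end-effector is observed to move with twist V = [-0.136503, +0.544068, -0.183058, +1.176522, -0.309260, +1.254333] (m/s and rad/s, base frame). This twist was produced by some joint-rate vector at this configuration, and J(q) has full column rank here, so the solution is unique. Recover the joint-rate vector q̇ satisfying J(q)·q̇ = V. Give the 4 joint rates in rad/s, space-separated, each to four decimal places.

0.8860 -0.3710 -0.3500 0.9080

o_n = [-0.1041, 0.5221, -0.8906]
J₁: ẑ×o_n = [-0.5221, -0.1041, 0.0000], ω = ẑ
J2: z=[-0.9781, -0.2079, 0.0000] o=[-0.0998, 0.4695, 0.4300] → [0.2746, -1.2918, -0.0524, -0.9781, -0.2079, 0.0000]
J3: z=[-0.1899, 0.8936, 0.4067] o=[-0.5422, 0.6749, -0.2278] → [-0.5302, 0.0523, -0.3624, -0.1899, 0.8936, 0.4067]
J4: z=[0.8229, -0.0811, 0.5624] o=[-0.1833, 0.9707, -0.7101] → [0.2669, 0.1931, -0.3627, 0.8229, -0.0811, 0.5624]
q̇ = J⁺·V = [0.8860, -0.3710, -0.3500, 0.9080]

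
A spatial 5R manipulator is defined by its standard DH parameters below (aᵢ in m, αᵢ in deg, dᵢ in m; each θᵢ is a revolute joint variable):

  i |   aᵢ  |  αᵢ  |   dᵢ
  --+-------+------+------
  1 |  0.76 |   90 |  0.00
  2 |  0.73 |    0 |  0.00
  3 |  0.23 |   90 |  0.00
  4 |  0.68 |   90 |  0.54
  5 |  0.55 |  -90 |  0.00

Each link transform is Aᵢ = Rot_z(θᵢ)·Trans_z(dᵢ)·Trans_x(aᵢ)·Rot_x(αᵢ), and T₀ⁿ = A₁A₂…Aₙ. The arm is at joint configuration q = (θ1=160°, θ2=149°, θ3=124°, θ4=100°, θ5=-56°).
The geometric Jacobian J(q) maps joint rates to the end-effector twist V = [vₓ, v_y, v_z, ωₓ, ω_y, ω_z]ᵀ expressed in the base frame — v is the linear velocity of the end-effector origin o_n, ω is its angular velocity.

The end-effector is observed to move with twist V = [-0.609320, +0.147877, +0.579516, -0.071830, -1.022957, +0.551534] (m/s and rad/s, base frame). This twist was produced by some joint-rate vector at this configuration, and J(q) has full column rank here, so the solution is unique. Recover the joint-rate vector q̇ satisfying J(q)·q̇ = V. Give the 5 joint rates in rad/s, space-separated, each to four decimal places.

0.5900 -0.3550 -0.6350 0.2840 0.0240

o_n = [0.2824, 0.9322, 0.3131]
J₁: ẑ×o_n = [-0.9322, 0.2824, 0.0000], ω = ẑ
J2: z=[0.3420, 0.9397, 0.0000] o=[-0.7142, 0.2599, 0.0000] → [0.2943, -0.1071, -0.7066, 0.3420, 0.9397, 0.0000]
J3: z=[0.3420, 0.9397, 0.0000] o=[-0.1262, 0.0459, 0.3760] → [-0.0590, 0.0215, -0.0809, 0.3420, 0.9397, 0.0000]
J4: z=[0.9384, -0.3416, -0.0523] o=[-0.1375, 0.0500, 0.1463] → [-0.0108, -0.1786, 0.9712, 0.9384, -0.3416, -0.0523]
J5: z=[0.0110, 0.1808, -0.9835] o=[0.6041, 0.4928, 0.2360] → [0.4461, 0.3155, 0.0630, 0.0110, 0.1808, -0.9835]
q̇ = J⁺·V = [0.5900, -0.3550, -0.6350, 0.2840, 0.0240]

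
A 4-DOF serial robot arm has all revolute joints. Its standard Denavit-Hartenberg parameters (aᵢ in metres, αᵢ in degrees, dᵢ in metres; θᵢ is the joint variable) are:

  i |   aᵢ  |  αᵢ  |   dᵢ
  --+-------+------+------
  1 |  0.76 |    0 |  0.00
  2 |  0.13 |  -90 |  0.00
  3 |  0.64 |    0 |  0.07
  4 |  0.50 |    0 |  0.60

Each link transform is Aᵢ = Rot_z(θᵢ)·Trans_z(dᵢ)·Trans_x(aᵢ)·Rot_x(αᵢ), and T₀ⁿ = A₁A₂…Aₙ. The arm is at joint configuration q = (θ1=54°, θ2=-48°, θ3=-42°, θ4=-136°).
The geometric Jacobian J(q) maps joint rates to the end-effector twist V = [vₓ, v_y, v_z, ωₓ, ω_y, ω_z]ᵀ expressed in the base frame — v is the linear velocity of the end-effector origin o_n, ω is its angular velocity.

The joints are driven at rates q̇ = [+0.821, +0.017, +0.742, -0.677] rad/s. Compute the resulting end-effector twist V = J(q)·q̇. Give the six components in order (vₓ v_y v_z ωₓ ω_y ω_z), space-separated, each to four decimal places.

o_n = [0.4820, 1.2923, 0.4457]
J₁: ẑ×o_n = [-1.2923, 0.4820, 0.0000], ω = ẑ
J2: z=[0.0000, 0.0000, 1.0000] o=[0.4467, 0.6149, 0.0000] → [-0.6774, 0.0353, 0.0000, 0.0000, 0.0000, 1.0000]
J3: z=[-0.1045, 0.9945, 0.0000] o=[0.5760, 0.6284, 0.0000] → [0.4433, 0.0466, 0.0241, -0.1045, 0.9945, 0.0000]
J4: z=[-0.1045, 0.9945, 0.0000] o=[1.0417, 0.7478, 0.4282] → [0.0174, 0.0018, 0.4997, -0.1045, 0.9945, 0.0000]
V = J·q̇ = [-0.7553, 0.4297, -0.3204, -0.0068, 0.0646, 0.8380]

-0.7553 0.4297 -0.3204 -0.0068 0.0646 0.8380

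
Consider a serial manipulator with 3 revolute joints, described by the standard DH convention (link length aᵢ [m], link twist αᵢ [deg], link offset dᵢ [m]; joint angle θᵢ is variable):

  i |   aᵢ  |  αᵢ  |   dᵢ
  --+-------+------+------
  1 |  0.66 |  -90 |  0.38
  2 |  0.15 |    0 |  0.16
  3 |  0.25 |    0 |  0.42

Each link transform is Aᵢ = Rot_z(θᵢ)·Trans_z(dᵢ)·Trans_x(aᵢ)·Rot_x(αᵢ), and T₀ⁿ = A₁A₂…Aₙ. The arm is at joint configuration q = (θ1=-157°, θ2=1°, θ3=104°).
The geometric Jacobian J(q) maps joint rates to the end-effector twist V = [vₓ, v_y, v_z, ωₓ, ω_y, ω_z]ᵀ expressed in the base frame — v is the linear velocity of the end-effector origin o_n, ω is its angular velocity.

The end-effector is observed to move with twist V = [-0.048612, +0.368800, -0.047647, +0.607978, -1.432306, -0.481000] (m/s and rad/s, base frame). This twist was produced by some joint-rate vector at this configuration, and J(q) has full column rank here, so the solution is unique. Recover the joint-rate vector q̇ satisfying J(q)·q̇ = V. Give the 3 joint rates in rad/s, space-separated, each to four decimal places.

-0.4810 0.9890 0.5670

o_n = [-0.4594, -0.8251, 0.1359]
J₁: ẑ×o_n = [0.8251, -0.4594, 0.0000], ω = ẑ
J2: z=[0.3907, -0.9205, 0.0000] o=[-0.6075, -0.2579, 0.3800] → [0.2247, 0.0954, -0.0853, 0.3907, -0.9205, 0.0000]
J3: z=[0.3907, -0.9205, 0.0000] o=[-0.6831, -0.4638, 0.3774] → [0.2223, 0.0944, 0.0647, 0.3907, -0.9205, 0.0000]
q̇ = J⁺·V = [-0.4810, 0.9890, 0.5670]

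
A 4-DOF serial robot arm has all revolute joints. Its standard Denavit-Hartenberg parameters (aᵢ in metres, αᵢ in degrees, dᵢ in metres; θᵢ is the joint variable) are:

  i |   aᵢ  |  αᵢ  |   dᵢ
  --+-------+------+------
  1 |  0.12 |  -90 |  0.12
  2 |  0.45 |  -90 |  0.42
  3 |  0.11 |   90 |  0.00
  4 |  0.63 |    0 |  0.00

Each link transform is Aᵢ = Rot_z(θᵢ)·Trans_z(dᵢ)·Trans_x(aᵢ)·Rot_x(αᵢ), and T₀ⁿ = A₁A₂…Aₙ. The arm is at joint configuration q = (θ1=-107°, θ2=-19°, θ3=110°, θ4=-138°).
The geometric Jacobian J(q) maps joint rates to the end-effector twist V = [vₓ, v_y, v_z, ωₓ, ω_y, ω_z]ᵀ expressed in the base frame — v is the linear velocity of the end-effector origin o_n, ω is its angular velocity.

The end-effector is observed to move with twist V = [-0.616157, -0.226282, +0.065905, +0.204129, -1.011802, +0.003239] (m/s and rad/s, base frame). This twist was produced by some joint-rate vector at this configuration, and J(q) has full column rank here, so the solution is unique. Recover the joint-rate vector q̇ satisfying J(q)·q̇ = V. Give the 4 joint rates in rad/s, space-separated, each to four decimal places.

-0.2290 0.8310 0.0760 0.9940

o_n = [0.5703, -0.7224, 0.7050]
J₁: ẑ×o_n = [0.7224, 0.5703, -0.0000], ω = ẑ
J2: z=[0.9563, -0.2924, 0.0000] o=[-0.0351, -0.1148, 0.1200] → [-0.1710, -0.5594, -0.4041, 0.9563, -0.2924, 0.0000]
J3: z=[-0.0952, -0.3113, -0.9455] o=[0.2422, -0.6444, 0.2665] → [-0.2102, -0.2685, 0.1096, -0.0952, -0.3113, -0.9455]
J4: z=[-0.5868, -0.7497, 0.3059] o=[0.1537, -0.5802, 0.2543] → [-0.2944, 0.3919, 0.3957, -0.5868, -0.7497, 0.3059]
q̇ = J⁺·V = [-0.2290, 0.8310, 0.0760, 0.9940]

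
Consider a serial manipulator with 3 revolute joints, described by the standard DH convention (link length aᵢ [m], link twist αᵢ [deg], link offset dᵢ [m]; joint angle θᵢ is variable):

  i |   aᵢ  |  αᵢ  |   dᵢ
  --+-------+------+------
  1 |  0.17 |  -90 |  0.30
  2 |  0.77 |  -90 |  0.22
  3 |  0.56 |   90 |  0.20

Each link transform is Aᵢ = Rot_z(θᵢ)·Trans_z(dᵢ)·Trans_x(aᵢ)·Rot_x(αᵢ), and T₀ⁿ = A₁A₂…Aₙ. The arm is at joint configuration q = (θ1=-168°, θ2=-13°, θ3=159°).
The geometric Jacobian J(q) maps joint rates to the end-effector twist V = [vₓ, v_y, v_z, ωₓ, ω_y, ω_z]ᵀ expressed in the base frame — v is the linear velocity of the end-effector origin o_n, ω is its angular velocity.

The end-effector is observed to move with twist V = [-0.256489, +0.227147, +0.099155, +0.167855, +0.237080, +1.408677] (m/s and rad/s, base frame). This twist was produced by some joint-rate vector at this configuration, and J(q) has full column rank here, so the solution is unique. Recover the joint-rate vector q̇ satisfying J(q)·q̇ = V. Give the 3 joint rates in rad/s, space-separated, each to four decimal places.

o_n = [-0.4419, -0.1137, 0.1607]
J₁: ẑ×o_n = [0.1137, -0.4419, 0.0000], ω = ẑ
J2: z=[0.2079, -0.9781, 0.0000] o=[-0.1663, -0.0353, 0.3000] → [0.1362, 0.0290, -0.2858, 0.2079, -0.9781, 0.0000]
J3: z=[-0.2200, -0.0468, -0.9744] o=[-0.8544, -0.4065, 0.4732] → [0.3000, -0.4707, -0.0451, -0.2200, -0.0468, -0.9744]
q̇ = J⁺·V = [0.4840, -0.1970, -0.9490]

0.4840 -0.1970 -0.9490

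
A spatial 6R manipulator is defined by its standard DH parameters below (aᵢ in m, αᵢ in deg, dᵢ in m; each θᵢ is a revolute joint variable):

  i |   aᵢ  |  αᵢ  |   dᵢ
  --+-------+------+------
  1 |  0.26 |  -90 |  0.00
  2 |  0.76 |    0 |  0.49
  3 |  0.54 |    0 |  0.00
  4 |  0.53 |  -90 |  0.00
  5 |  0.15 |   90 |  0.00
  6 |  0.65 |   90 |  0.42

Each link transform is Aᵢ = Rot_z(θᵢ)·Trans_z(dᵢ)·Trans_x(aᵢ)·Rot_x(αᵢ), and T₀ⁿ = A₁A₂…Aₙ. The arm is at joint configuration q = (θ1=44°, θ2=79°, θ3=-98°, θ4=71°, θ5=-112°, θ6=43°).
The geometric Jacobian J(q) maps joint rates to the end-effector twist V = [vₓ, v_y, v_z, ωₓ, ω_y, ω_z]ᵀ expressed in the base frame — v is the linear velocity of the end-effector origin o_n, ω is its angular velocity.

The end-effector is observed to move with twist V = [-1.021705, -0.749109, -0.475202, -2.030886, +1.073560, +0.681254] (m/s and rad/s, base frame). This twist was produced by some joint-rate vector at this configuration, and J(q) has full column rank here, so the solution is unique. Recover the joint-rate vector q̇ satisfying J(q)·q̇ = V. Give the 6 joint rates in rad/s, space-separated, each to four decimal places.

0.4140 0.8310 0.9710 0.6440 0.3990 0.7020

o_n = [-0.2680, 1.0097, -0.7693]
J₁: ẑ×o_n = [-1.0097, -0.2680, 0.0000], ω = ẑ
J2: z=[-0.6947, 0.7193, 0.0000] o=[0.1870, 0.1806, 0.0000] → [-0.5534, -0.5344, -0.2486, -0.6947, 0.7193, 0.0000]
J3: z=[-0.6947, 0.7193, 0.0000] o=[-0.0490, 0.6338, -0.7460] → [-0.0168, -0.0162, -0.1036, -0.6947, 0.7193, 0.0000]
J4: z=[-0.6947, 0.7193, 0.0000] o=[0.3182, 0.9885, -0.5702] → [-0.1432, -0.1383, 0.4070, -0.6947, 0.7193, 0.0000]
J5: z=[-0.5668, -0.5474, -0.6157] o=[0.5530, 1.2152, -0.9879] → [-0.2461, 0.6293, -0.3329, -0.5668, -0.5474, -0.6157]
J6: z=[-0.1504, -0.6660, 0.7306] o=[0.4315, 1.2912, -0.9436] → [0.0896, -0.4849, -0.4235, -0.1504, -0.6660, 0.7306]
q̇ = J⁺·V = [0.4140, 0.8310, 0.9710, 0.6440, 0.3990, 0.7020]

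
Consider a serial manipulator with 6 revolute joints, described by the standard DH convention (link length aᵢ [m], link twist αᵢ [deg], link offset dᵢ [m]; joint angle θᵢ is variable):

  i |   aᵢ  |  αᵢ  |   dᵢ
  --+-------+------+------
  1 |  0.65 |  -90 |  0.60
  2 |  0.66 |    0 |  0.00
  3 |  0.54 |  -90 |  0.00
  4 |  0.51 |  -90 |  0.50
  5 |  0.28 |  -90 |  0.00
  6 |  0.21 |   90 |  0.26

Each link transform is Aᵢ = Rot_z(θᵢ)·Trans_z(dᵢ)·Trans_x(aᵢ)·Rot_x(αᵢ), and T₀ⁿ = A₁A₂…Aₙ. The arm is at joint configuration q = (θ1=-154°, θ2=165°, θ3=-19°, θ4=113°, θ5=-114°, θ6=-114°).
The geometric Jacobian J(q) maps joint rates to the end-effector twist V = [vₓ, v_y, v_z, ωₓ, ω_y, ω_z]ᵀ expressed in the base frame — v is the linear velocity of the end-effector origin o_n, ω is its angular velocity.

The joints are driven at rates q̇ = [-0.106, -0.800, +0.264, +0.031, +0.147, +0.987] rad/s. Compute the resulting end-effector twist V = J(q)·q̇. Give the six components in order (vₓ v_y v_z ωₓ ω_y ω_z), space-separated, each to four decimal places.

0.2876 -0.0079 -0.6211 -0.7196 1.1049 0.5252

o_n = [0.2219, 0.7094, 1.0216]
J₁: ẑ×o_n = [-0.7094, 0.2219, 0.0000], ω = ẑ
J2: z=[0.4384, -0.8988, 0.0000] o=[-0.5842, -0.2849, 0.6000] → [-0.3789, -0.1848, 1.1604, 0.4384, -0.8988, 0.0000]
J3: z=[0.4384, -0.8988, 0.0000] o=[-0.0112, -0.0055, 0.4292] → [-0.5324, -0.2597, 0.5229, 0.4384, -0.8988, 0.0000]
J4: z=[0.5026, 0.2451, 0.8290] o=[0.3911, 0.1908, 0.1272] → [-0.2107, -0.5898, 0.3021, 0.5026, 0.2451, 0.8290]
J5: z=[-0.5146, -0.6857, 0.5147] o=[0.2882, 0.6629, 0.6532] → [-0.2765, 0.1555, -0.0694, -0.5146, -0.6857, 0.5147]
J6: z=[-0.4302, 0.7258, 0.5368] o=[0.4958, 0.6475, 0.8403] → [0.0983, -0.0691, 0.1722, -0.4302, 0.7258, 0.5368]
V = J·q̇ = [0.2876, -0.0079, -0.6211, -0.7196, 1.1049, 0.5252]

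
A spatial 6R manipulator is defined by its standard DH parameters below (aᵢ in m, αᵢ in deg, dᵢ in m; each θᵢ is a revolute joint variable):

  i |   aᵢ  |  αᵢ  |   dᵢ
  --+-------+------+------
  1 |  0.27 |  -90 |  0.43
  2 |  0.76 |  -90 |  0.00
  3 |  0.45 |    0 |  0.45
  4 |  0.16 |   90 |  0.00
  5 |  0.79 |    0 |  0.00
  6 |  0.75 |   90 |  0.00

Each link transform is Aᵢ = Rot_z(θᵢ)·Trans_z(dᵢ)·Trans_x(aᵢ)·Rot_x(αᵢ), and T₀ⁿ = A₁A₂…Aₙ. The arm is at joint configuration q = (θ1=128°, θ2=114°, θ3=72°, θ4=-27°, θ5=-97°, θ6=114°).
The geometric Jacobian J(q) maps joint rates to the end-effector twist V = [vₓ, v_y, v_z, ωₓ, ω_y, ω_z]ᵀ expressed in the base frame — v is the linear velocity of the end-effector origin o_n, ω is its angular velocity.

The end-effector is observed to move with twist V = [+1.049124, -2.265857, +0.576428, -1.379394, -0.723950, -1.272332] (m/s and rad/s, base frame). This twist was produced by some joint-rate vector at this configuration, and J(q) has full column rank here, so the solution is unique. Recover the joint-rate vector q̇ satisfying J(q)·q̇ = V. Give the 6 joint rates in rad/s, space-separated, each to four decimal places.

o_n = [0.9050, 0.4337, -0.9425]
J₁: ẑ×o_n = [-0.4337, 0.9050, 0.0000], ω = ẑ
J2: z=[-0.7880, -0.6157, 0.0000] o=[-0.1662, 0.2128, 0.4300] → [0.8450, -1.0816, 0.4854, -0.7880, -0.6157, 0.0000]
J3: z=[0.5624, -0.7199, 0.4067] o=[0.0241, -0.0308, -0.2643] → [0.2993, 0.7398, 0.8954, 0.5624, -0.7199, 0.4067]
J4: z=[0.5624, -0.7199, 0.4067] o=[0.6493, -0.1359, -0.2083] → [0.2969, 0.5170, 0.5045, 0.5624, -0.7199, 0.4067]
J5: z=[-0.3801, -0.6620, -0.6460] o=[0.7667, -0.1025, -0.3117] → [0.7640, -0.3291, -0.1123, -0.3801, -0.6620, -0.6460]
J6: z=[-0.3801, -0.6620, -0.6460] o=[0.2550, 0.4419, -0.5684] → [0.2424, -0.5621, 0.4334, -0.3801, -0.6620, -0.6460]
q̇ = J⁺·V = [-0.5290, 0.9670, 0.0360, -0.5930, -0.0500, 0.8500]

-0.5290 0.9670 0.0360 -0.5930 -0.0500 0.8500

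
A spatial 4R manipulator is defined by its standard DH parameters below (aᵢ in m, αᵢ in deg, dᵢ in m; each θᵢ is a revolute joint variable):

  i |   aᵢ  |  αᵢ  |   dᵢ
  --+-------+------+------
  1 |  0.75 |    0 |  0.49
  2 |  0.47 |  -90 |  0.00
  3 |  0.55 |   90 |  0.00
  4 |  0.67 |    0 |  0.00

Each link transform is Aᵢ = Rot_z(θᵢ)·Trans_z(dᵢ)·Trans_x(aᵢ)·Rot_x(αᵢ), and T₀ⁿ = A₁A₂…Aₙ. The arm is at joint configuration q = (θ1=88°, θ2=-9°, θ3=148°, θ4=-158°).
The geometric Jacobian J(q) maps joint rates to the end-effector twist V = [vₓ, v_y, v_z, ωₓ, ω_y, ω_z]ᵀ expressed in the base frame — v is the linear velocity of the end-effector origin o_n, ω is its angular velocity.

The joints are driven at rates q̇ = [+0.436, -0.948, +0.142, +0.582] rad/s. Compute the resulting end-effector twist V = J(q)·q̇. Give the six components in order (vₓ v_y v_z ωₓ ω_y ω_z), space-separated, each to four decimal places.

0.2475 -0.3519 -0.0860 -0.0805 0.3298 -1.0056

o_n = [0.3738, 1.2223, 0.5277]
J₁: ẑ×o_n = [-1.2223, 0.3738, 0.0000], ω = ẑ
J2: z=[0.0000, 0.0000, 1.0000] o=[0.0262, 0.7495, 0.4900] → [-0.4728, 0.3476, 0.0000, 0.0000, 0.0000, 1.0000]
J3: z=[-0.9816, 0.1908, 0.0000] o=[0.1159, 1.2109, 0.4900] → [0.0072, 0.0370, -0.0604, -0.9816, 0.1908, 0.0000]
J4: z=[0.1011, 0.5202, -0.8480] o=[0.0269, 0.7531, 0.1985] → [0.5692, -0.3275, -0.1330, 0.1011, 0.5202, -0.8480]
V = J·q̇ = [0.2475, -0.3519, -0.0860, -0.0805, 0.3298, -1.0056]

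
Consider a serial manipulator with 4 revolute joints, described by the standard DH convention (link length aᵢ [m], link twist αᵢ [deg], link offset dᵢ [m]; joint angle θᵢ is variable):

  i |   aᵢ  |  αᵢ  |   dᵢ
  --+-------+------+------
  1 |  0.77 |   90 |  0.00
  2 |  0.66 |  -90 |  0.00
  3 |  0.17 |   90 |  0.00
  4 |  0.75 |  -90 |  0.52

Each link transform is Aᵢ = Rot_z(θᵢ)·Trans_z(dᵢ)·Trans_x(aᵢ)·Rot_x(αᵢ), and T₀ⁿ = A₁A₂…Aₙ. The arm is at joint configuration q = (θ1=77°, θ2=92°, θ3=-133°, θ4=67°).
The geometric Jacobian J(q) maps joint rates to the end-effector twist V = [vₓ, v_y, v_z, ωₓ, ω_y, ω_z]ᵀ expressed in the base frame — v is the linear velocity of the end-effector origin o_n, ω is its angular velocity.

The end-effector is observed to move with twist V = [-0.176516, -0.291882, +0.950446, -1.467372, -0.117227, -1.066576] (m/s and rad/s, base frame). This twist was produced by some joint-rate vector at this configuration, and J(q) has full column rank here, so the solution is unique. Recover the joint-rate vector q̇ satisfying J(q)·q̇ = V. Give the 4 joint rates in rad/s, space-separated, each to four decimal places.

o_n = [0.0027, 0.0828, -0.0602]
J₁: ẑ×o_n = [-0.0828, 0.0027, 0.0000], ω = ẑ
J2: z=[0.9744, -0.2250, 0.0000] o=[0.1732, 0.7503, 0.0000] → [0.0135, 0.0586, -0.6887, 0.9744, -0.2250, 0.0000]
J3: z=[-0.2248, -0.9738, -0.0349] o=[0.1680, 0.7278, 0.6596] → [0.6784, -0.1560, -0.0160, -0.2248, -0.9738, -0.0349]
J4: z=[-0.6588, 0.1783, -0.7309] o=[0.2901, 0.7038, 0.5437] → [-0.5615, -0.1878, 0.4603, -0.6588, 0.1783, -0.7309]
q̇ = J⁺·V = [-0.3800, -0.7780, 0.4680, 0.9170]

-0.3800 -0.7780 0.4680 0.9170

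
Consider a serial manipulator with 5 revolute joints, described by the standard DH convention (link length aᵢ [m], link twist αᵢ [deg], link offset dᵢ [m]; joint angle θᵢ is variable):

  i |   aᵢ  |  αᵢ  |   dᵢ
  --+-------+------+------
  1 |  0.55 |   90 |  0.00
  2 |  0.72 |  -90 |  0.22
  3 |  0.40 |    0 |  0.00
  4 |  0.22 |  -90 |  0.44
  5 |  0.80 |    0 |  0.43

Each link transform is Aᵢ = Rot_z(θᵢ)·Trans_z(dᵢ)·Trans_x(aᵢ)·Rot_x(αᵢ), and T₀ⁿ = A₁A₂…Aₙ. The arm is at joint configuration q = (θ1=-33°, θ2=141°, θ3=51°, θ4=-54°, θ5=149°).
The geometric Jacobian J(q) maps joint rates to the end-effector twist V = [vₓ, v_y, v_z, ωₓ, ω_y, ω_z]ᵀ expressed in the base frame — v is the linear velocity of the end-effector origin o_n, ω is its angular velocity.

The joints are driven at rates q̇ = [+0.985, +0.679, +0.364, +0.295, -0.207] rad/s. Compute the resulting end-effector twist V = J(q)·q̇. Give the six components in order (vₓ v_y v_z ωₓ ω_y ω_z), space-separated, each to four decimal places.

o_n = [0.3983, 0.3908, 0.3113]
J₁: ẑ×o_n = [-0.3908, 0.3983, 0.0000], ω = ẑ
J2: z=[-0.5446, -0.8387, 0.0000] o=[0.4613, -0.2996, 0.0000] → [-0.2610, 0.1695, -0.4288, -0.5446, -0.8387, 0.0000]
J3: z=[-0.5278, 0.3428, -0.7771] o=[-0.1278, -0.1793, 0.4531] → [0.3944, -0.4837, -0.4812, -0.5278, 0.3428, -0.7771]
J4: z=[-0.5278, 0.3428, -0.7771] o=[-0.1226, 0.1879, 0.6115] → [0.0547, -0.5633, -0.2856, -0.5278, 0.3428, -0.7771]
J5: z=[0.5098, 0.8597, 0.0329] o=[-0.5043, 0.4221, 0.4078] → [-0.0820, 0.0790, -0.7919, 0.5098, 0.8597, 0.0329]
V = J·q̇ = [-0.3855, 0.1488, -0.3867, -0.8231, -0.5215, 0.4660]

-0.3855 0.1488 -0.3867 -0.8231 -0.5215 0.4660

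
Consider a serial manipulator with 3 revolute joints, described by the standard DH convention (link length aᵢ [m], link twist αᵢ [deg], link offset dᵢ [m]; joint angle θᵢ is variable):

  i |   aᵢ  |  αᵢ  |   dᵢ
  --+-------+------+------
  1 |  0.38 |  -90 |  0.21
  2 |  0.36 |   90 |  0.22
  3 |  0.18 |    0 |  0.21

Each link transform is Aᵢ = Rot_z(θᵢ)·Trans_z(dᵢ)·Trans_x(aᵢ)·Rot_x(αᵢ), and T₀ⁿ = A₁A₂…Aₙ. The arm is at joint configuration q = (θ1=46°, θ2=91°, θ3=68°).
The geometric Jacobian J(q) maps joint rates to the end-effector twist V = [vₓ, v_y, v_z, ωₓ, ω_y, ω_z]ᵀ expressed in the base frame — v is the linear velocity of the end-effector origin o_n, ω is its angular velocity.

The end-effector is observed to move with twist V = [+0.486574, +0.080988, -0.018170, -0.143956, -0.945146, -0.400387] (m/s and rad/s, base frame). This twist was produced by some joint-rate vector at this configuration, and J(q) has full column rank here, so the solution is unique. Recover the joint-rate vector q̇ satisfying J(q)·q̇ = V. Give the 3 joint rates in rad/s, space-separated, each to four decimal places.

-0.4140 -0.5530 -0.7800

o_n = [0.1263, 0.6878, -0.2210]
J₁: ẑ×o_n = [-0.6878, 0.1263, 0.0000], ω = ẑ
J2: z=[-0.7193, 0.6947, 0.0000] o=[0.2640, 0.2733, 0.2100] → [-0.2994, -0.3101, -0.2025, -0.7193, 0.6947, 0.0000]
J3: z=[0.6946, 0.7192, -0.0175] o=[0.1014, 0.4217, -0.1499] → [-0.0465, 0.0489, 0.1669, 0.6946, 0.7192, -0.0175]
q̇ = J⁺·V = [-0.4140, -0.5530, -0.7800]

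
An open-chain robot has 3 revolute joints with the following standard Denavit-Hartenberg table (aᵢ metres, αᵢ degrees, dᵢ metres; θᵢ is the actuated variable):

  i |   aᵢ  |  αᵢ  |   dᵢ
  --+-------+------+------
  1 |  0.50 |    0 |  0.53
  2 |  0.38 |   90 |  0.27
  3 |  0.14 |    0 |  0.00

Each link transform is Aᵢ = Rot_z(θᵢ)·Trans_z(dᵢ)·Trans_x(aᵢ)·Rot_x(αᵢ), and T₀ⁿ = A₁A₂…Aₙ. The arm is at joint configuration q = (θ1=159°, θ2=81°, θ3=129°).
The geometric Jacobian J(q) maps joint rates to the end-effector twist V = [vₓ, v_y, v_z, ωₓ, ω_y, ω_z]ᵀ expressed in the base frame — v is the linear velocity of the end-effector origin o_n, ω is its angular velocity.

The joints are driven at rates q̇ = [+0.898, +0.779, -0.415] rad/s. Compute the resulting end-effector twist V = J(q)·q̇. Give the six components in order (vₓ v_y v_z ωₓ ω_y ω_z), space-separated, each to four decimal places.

o_n = [-0.6127, -0.0736, 0.9088]
J₁: ẑ×o_n = [0.0736, -0.6127, 0.0000], ω = ẑ
J2: z=[0.0000, 0.0000, 1.0000] o=[-0.4668, 0.1792, 0.5300] → [0.2528, -0.1459, 0.0000, 0.0000, 0.0000, 1.0000]
J3: z=[-0.8660, 0.5000, 0.0000] o=[-0.6568, -0.1499, 0.8000] → [0.0544, 0.0942, -0.0881, -0.8660, 0.5000, 0.0000]
V = J·q̇ = [0.2404, -0.7030, 0.0366, 0.3594, -0.2075, 1.6770]

0.2404 -0.7030 0.0366 0.3594 -0.2075 1.6770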